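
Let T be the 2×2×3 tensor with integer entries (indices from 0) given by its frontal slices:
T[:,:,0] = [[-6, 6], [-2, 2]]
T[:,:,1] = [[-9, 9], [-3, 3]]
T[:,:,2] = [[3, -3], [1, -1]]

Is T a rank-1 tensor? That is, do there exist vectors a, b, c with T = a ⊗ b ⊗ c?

If T = a ⊗ b ⊗ c then every fibre of T is a multiple of the corresponding factor, so read the factors off the fibres through the nonzero entry T[0,0,0] = -6.
The mode-1 fibre T[:,0,0] = [-6, -2] gives a = [3, 1] (primitive direction); the mode-2 fibre T[0,:,0] = [-6, 6] gives b = [1, -1]; then c[k] = T[0,0,k] / (a[0]·b[0]) = [-6, -9, 3] / 3 = [-2, -3, 1].
Expanding [3, 1] ⊗ [1, -1] ⊗ [-2, -3, 1] reproduces all 12 entries of T, so T = [3, 1] ⊗ [1, -1] ⊗ [-2, -3, 1] and rank(T) ≤ 1.
Equivalently every frontal slice T[:,:,k] is c[k] times the rank-1 matrix [3, 1] ⊗ [1, -1]. So T has rank 1 (it is nonzero).

Yes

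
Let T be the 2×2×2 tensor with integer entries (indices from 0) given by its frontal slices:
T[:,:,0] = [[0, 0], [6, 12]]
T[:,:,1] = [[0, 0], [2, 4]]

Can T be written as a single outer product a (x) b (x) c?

Yes

If T = a (x) b (x) c then every fibre of T is a multiple of the corresponding factor, so read the factors off the fibres through the nonzero entry T[1,0,0] = 6.
The mode-1 fibre T[:,0,0] = [0, 6] gives a = (0, 1) (primitive direction); the mode-2 fibre T[1,:,0] = [6, 12] gives b = (1, 2); then c[k] = T[1,0,k] / (a[1]·b[0]) = [6, 2] / 1 = (6, 2).
Expanding (0, 1) (x) (1, 2) (x) (6, 2) reproduces all 8 entries of T, so T = (0, 1) (x) (1, 2) (x) (6, 2) and rank(T) ≤ 1.
Equivalently every frontal slice T[:,:,k] is c[k] times the rank-1 matrix (0, 1) (x) (1, 2). So T has rank 1 (it is nonzero).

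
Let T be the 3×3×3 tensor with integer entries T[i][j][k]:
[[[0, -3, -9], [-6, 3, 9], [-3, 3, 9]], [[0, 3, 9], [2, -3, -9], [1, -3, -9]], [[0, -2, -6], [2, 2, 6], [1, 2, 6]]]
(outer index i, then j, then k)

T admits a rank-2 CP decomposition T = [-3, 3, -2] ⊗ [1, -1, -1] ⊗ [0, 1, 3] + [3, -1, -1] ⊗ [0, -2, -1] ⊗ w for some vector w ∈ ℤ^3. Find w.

w = [1, 0, 0]

Subtract the known terms from T to get the rank-1 residual R = [3, -1, -1] ⊗ [0, -2, -1] ⊗ w, so R[i,j,k] = a[i]·b[j]·w[k]. Pick indices with nonzero a[0]·b[1] = (3)·(-2) = -6. Only the fibre through (0,1,·) is needed: R[0,1,:] = T[0,1,:] − Σₗ aₗ[0]bₗ[1]cₗ = [-6, 3, 9] − (-3)·(-1)·[0, 1, 3] = [-6, 0, 0]. Then w[k] = R[0,1,k] / -6 for each k, giving w = [-6, 0, 0] / -6 = [1, 0, 0].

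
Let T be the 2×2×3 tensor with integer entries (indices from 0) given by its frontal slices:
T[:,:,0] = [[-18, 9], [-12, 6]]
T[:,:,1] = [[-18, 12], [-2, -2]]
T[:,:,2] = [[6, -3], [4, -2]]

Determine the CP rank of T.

2

Lower bound: in the mode-1 unfolding of T (rows indexed by i, columns by (j,k)) the 2×2 minor on rows i ∈ {0, 1}, columns (j,k) ∈ {(0,0), (0,1)} is det [[-18, -18], [-12, -2]] = -180 ≠ 0, so that unfolding has rank ≥ 2 and hence rank(T) ≥ 2 (CP rank is at least every unfolding rank, though it can be larger).
Upper bound: with S_k = T[:,:,k], the two rank-1 terms a₁b₁ᵀ, a₂b₂ᵀ are the rank-1 members of the pencil x·S₀ + y·S₁.
det(x·S₀ + y·S₁) is 90·xy + 60·y² = 30·(3·x + 2·y)(y), vanishing at (x:y) = (2:-3) and (1:0).
M₁ = 2·S₀ − 3·S₁ = [[18, -18], [-18, 18]] = 18·[1, -1][1, -1]ᵀ and M₂ = S₀ = [[-18, 9], [-12, 6]] = (-3)·[3, 2][2, -1]ᵀ, so take a₁ = [1, -1], b₁ = [1, -1], a₂ = [3, 2], b₂ = [2, -1].
Each slice is an integer combination of E₁ = a₁b₁ᵀ and E₂ = a₂b₂ᵀ: S₀ = −3·E₂, S₁ = −6·E₁ − 2·E₂, S₂ = E₂; reading off coefficients, c₁ = [0, -6, 0] and c₂ = [-3, -2, 1].
Hence T = [1, -1] ⊗ [1, -1] ⊗ [0, -6, 0] + [3, 2] ⊗ [2, -1] ⊗ [-3, -2, 1], so rank(T) ≤ 2.
These bounds meet, so rank(T) = 2.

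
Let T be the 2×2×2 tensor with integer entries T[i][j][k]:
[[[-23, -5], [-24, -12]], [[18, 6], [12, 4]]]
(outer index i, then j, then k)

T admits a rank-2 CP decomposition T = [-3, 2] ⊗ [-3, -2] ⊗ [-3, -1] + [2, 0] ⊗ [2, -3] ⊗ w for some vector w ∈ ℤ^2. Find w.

w = [1, 1]

Subtract the known terms from T to get the rank-1 residual R = [2, 0] ⊗ [2, -3] ⊗ w, so R[i,j,k] = a[i]·b[j]·w[k]. Pick indices with nonzero a[0]·b[0] = (2)·(2) = 4. Only the fibre through (0,0,·) is needed: R[0,0,:] = T[0,0,:] − Σₗ aₗ[0]bₗ[0]cₗ = [-23, -5] − (-3)·(-3)·[-3, -1] = [4, 4]. Then w[k] = R[0,0,k] / 4 for each k, giving w = [4, 4] / 4 = [1, 1].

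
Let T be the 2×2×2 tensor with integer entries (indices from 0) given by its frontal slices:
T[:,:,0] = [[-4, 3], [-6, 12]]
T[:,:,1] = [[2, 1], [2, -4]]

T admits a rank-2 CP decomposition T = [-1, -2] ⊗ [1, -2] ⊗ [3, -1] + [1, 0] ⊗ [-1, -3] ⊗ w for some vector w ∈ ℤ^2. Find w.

w = [1, -1]

Subtract the known terms from T to get the rank-1 residual R = [1, 0] ⊗ [-1, -3] ⊗ w, so R[i,j,k] = a[i]·b[j]·w[k]. Pick indices with nonzero a[0]·b[0] = (1)·(-1) = -1. Only the fibre through (0,0,·) is needed: R[0,0,:] = T[0,0,:] − Σₗ aₗ[0]bₗ[0]cₗ = [-4, 2] − (-1)·(1)·[3, -1] = [-1, 1]. Then w[k] = R[0,0,k] / -1 for each k, giving w = [-1, 1] / -1 = [1, -1].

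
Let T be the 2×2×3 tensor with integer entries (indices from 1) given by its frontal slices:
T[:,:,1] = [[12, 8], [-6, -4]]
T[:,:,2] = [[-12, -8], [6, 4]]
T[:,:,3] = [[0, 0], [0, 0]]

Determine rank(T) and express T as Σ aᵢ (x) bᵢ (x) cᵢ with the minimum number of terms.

rank(T) = 1

Lower bound: T ≠ 0 (e.g. T[1,1,1] = 12), so rank(T) ≥ 1.
Upper bound: if T = a (x) b (x) c then every fibre of T is a multiple of the corresponding factor, so read the factors off the fibres through the nonzero entry T[1,1,1] = 12.
The mode-1 fibre T[:,1,1] = [12, -6] gives a = [2, -1] (primitive direction); the mode-2 fibre T[1,:,1] = [12, 8] gives b = [3, 2]; then c[k] = T[1,1,k] / (a[1]·b[1]) = [12, -12, 0] / 6 = [2, -2, 0].
Expanding [2, -1] (x) [3, 2] (x) [2, -2, 0] reproduces all 12 entries of T, so T = [2, -1] (x) [3, 2] (x) [2, -2, 0] and rank(T) ≤ 1.
These bounds meet, so rank(T) = 1.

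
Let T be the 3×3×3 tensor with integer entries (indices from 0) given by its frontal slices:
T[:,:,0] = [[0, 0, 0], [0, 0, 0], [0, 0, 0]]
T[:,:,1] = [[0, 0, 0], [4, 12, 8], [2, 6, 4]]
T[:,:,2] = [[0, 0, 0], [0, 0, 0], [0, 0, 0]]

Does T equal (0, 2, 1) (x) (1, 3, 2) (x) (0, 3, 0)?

Reconstruct entry (1,0,1) from the claimed factors: Σₗ aₗ[1]bₗ[0]cₗ[1] = (2)·(1)·(3) = 6, but T[1,0,1] = 4. The claim is false.

No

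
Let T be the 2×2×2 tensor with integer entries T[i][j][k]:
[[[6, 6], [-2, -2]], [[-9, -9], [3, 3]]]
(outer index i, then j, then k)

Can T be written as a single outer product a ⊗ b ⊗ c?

If T = a ⊗ b ⊗ c then every fibre of T is a multiple of the corresponding factor, so read the factors off the fibres through the nonzero entry T[0,0,0] = 6.
The mode-1 fibre T[:,0,0] = [6, -9] gives a = [2, -3] (primitive direction); the mode-2 fibre T[0,:,0] = [6, -2] gives b = [3, -1]; then c[k] = T[0,0,k] / (a[0]·b[0]) = [6, 6] / 6 = [1, 1].
Expanding [2, -3] ⊗ [3, -1] ⊗ [1, 1] reproduces all 8 entries of T, so T = [2, -3] ⊗ [3, -1] ⊗ [1, 1] and rank(T) ≤ 1.
Equivalently every frontal slice T[:,:,k] is c[k] times the rank-1 matrix [2, -3] ⊗ [3, -1]. So T has rank 1 (it is nonzero).

Yes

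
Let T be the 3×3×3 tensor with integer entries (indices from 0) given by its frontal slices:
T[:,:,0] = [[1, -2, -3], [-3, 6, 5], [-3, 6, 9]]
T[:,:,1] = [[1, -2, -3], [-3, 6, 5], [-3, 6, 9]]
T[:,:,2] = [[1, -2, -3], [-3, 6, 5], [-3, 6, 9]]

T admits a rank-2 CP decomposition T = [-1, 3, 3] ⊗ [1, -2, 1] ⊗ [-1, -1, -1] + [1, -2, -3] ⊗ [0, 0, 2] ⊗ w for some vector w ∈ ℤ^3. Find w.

w = [-2, -2, -2]

Subtract the known terms from T to get the rank-1 residual R = [1, -2, -3] ⊗ [0, 0, 2] ⊗ w, so R[i,j,k] = a[i]·b[j]·w[k]. Pick indices with nonzero a[0]·b[2] = (1)·(2) = 2. Only the fibre through (0,2,·) is needed: R[0,2,:] = T[0,2,:] − Σₗ aₗ[0]bₗ[2]cₗ = [-3, -3, -3] − (-1)·(1)·[-1, -1, -1] = [-4, -4, -4]. Then w[k] = R[0,2,k] / 2 for each k, giving w = [-4, -4, -4] / 2 = [-2, -2, -2].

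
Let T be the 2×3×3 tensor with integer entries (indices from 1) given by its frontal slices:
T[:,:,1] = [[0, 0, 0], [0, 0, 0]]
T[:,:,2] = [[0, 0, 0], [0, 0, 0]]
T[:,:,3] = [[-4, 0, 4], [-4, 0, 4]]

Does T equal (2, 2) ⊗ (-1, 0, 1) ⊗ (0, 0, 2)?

Reconstruct entrywise from the claimed factors. For example, T[1,1,3] = -4 and Σₗ aₗ[1]bₗ[1]cₗ[3] = (2)·(-1)·(2) = -4; checking all 18 entries, every one matches. The claim holds.

Yes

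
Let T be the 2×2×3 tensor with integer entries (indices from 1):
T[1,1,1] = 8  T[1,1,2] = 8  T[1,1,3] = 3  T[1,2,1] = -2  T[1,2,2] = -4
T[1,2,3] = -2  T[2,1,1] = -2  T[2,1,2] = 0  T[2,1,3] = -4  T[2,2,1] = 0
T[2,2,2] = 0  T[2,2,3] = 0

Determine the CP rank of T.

Lower bound: in the mode-3 unfolding of T (rows indexed by k, columns by (i,j)) the 3×3 minor on rows k ∈ {1, 2, 3}, columns (i,j) ∈ {(1,1), (1,2), (2,1)} is det [[8, -2, -2], [8, -4, 0], [3, -2, -4]] = 72 ≠ 0, so that unfolding has rank ≥ 3 and hence rank(T) ≥ 3 (CP rank is at least every unfolding rank, though it can be larger).
Upper bound: T is a sum of 3 rank-1 terms, T = [1, -2] (x) [1, 0] (x) [1, 0, 2] + [1, 0] (x) [1, -2] (x) [-1, 0, 1] + [1, 0] (x) [2, -1] (x) [4, 4, 0] (written with every a and b primitive with positive leading entry and the scale carried by c; CP decompositions are not unique, and this one is verified by expanding entrywise), so rank(T) ≤ 3.
These bounds meet, so rank(T) = 3.

3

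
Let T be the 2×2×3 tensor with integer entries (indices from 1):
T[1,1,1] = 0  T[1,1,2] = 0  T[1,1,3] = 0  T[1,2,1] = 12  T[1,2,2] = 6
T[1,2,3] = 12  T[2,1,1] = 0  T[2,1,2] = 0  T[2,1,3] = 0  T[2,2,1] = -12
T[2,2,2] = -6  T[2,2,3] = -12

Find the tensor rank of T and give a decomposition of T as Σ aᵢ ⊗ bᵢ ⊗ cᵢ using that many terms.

Lower bound: T ≠ 0 (e.g. T[1,2,1] = 12), so rank(T) ≥ 1.
Upper bound: the mode-1 fibre T[:,2,1] = [12, -12] gives a = (1, -1) (primitive direction); the mode-2 fibre T[1,:,1] = [0, 12] gives b = (0, 1); then c[k] = T[1,2,k] / (a[1]·b[2]) = [12, 6, 12] / 1 = (12, 6, 12).
Expanding (1, -1) ⊗ (0, 1) ⊗ (12, 6, 12) reproduces all 12 entries of T, so T = (1, -1) ⊗ (0, 1) ⊗ (12, 6, 12) and rank(T) ≤ 1.
These bounds meet, so rank(T) = 1.

rank(T) = 1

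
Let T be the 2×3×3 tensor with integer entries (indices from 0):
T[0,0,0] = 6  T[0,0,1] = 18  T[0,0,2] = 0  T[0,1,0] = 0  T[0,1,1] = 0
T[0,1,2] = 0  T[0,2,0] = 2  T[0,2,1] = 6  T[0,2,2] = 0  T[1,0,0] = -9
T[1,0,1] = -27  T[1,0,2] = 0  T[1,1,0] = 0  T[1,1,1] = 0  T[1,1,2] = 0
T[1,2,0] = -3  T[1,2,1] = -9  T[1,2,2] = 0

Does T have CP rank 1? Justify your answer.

Yes

If T = a (x) b (x) c then every fibre of T is a multiple of the corresponding factor, so read the factors off the fibres through the nonzero entry T[0,0,0] = 6.
The mode-1 fibre T[:,0,0] = [6, -9] gives a = (2, -3) (primitive direction); the mode-2 fibre T[0,:,0] = [6, 0, 2] gives b = (3, 0, 1); then c[k] = T[0,0,k] / (a[0]·b[0]) = [6, 18, 0] / 6 = (1, 3, 0).
Expanding (2, -3) (x) (3, 0, 1) (x) (1, 3, 0) reproduces all 18 entries of T, so T = (2, -3) (x) (3, 0, 1) (x) (1, 3, 0) and rank(T) ≤ 1.
Equivalently every frontal slice T[:,:,k] is c[k] times the rank-1 matrix (2, -3) (x) (3, 0, 1). So T has rank 1 (it is nonzero).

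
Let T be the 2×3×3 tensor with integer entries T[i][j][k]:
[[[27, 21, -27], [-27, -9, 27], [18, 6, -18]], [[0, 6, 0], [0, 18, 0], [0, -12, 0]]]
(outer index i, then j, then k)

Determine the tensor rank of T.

2

Lower bound: the mode-1 unfolding of T (rows indexed by i, columns by (j,k) = (0,0), (0,1), (0,2), (1,0), (1,1), (1,2), (2,0), (2,1), (2,2)) is [[27, 21, -27, -27, -9, 27, 18, 6, -18], [0, 6, 0, 0, 18, 0, 0, -12, 0]].
There the 2×2 minor on rows i ∈ {0, 1}, columns (j,k) ∈ {(0,0), (0,1)} is det [[27, 21], [0, 6]] = 162 ≠ 0, so this unfolding has rank ≥ 2; CP rank is at least every unfolding rank, so rank(T) ≥ 2. (Flattening ranks never certify an upper bound on CP rank; for that we must actually write T with 2 rank-1 terms.)
Upper bound — finding two terms. Write S_k = T[:,:,k] for the frontal slices: S₀ = [[27, -27, 18], [0, 0, 0]], S₁ = [[21, -9, 6], [6, 18, -12]], S₂ = [[-27, 27, -18], [0, 0, 0]].
If T = a₁ ⊗ b₁ ⊗ c₁ + a₂ ⊗ b₂ ⊗ c₂ then each S_k = c₁[k]·a₁b₁ᵀ + c₂[k]·a₂b₂ᵀ. S₀ and S₁ are linearly independent, so a₁b₁ᵀ and a₂b₂ᵀ must span the same plane of matrices: they are the rank-1 matrices of the form x·S₀ + y·S₁.
The 2×2 minor of x·S₀ + y·S₁ on rows {0,1}, columns {0,1} is 648·xy + 432·y² = 216·(3·x + 2·y)(y), vanishing at (x:y) = (2:-3) and (1:0).
M₁ = 2·S₀ − 3·S₁ = [[-9, -27, 18], [-18, -54, 36]] = (-9)·[1, 2][1, 3, -2]ᵀ and M₂ = S₀ = [[27, -27, 18], [0, 0, 0]] = 9·[1, 0][3, -3, 2]ᵀ, so take a₁ = [1, 2], b₁ = [1, 3, -2], a₂ = [1, 0], b₂ = [3, -3, 2].
Each slice is an integer combination of E₁ = a₁b₁ᵀ and E₂ = a₂b₂ᵀ: S₀ = 9·E₂, S₁ = 3·E₁ + 6·E₂, S₂ = −9·E₂; reading off coefficients, c₁ = [0, 3, 0] and c₂ = [9, 6, -9].
Hence T = [1, 2] ⊗ [1, 3, -2] ⊗ [0, 3, 0] + [1, 0] ⊗ [3, -3, 2] ⊗ [9, 6, -9], so rank(T) ≤ 2.
These bounds meet, so rank(T) = 2.
Check entry T[0,1,1] = -9: (1)·(3)·(3) + (1)·(-3)·(6) = -9.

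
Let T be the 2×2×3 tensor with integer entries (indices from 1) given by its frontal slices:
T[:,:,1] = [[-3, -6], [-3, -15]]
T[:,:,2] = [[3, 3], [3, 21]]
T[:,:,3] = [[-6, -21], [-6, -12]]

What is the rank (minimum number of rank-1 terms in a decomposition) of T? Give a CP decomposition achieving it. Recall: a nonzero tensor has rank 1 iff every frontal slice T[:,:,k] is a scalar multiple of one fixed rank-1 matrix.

Lower bound: the mode-2 unfolding of T (rows indexed by j, columns by (i,k) = (1,1), (1,2), (1,3), (2,1), (2,2), (2,3)) is [[-3, 3, -6, -3, 3, -6], [-6, 3, -21, -15, 21, -12]].
There the 2×2 minor on rows j ∈ {1, 2}, columns (i,k) ∈ {(1,1), (1,2)} is det [[-3, 3], [-6, 3]] = 9 ≠ 0, so this unfolding has rank ≥ 2; CP rank is at least every unfolding rank, so rank(T) ≥ 2. (Flattening ranks never certify an upper bound on CP rank; for that we must actually write T with 2 rank-1 terms.)
Upper bound — finding two terms. Write S_k = T[:,:,k] for the frontal slices: S₁ = [[-3, -6], [-3, -15]], S₂ = [[3, 3], [3, 21]], S₃ = [[-6, -21], [-6, -12]].
If T = a₁ ⊗ b₁ ⊗ c₁ + a₂ ⊗ b₂ ⊗ c₂ then each S_k = c₁[k]·a₁b₁ᵀ + c₂[k]·a₂b₂ᵀ. S₁ and S₂ are linearly independent, so a₁b₁ᵀ and a₂b₂ᵀ must span the same plane of matrices: they are the rank-1 matrices of the form x·S₁ + y·S₂.
det(x·S₁ + y·S₂) is 27·x² − 81·xy + 54·y² = 27·(x − 2·y)(x − y), vanishing at (x:y) = (2:1) and (1:1).
M₁ = 2·S₁ + S₂ = [[-3, -9], [-3, -9]] = (-3)·[1, 1][1, 3]ᵀ and M₂ = S₁ + S₂ = [[0, -3], [0, 6]] = (-3)·[1, -2][0, 1]ᵀ, so take a₁ = [1, 1], b₁ = [1, 3], a₂ = [1, -2], b₂ = [0, 1].
Each slice is an integer combination of E₁ = a₁b₁ᵀ and E₂ = a₂b₂ᵀ: S₁ = −3·E₁ + 3·E₂, S₂ = 3·E₁ − 6·E₂, S₃ = −6·E₁ − 3·E₂; reading off coefficients, c₁ = [-3, 3, -6] and c₂ = [3, -6, -3].
Hence T = [1, 1] ⊗ [1, 3] ⊗ [-3, 3, -6] + [1, -2] ⊗ [0, 1] ⊗ [3, -6, -3], so rank(T) ≤ 2.
These bounds meet, so rank(T) = 2.

rank(T) = 2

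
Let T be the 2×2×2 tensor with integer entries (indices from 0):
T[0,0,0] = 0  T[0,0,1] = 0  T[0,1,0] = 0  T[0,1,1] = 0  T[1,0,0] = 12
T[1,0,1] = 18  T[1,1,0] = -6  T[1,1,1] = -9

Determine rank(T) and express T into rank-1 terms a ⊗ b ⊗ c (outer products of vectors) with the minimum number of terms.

Lower bound: T ≠ 0 (e.g. T[1,0,0] = 12), so rank(T) ≥ 1.
Upper bound: the mode-1 fibre T[:,0,0] = [0, 12] gives a = (0, 1) (primitive direction); the mode-2 fibre T[1,:,0] = [12, -6] gives b = (2, -1); then c[k] = T[1,0,k] / (a[1]·b[0]) = [12, 18] / 2 = (6, 9).
Expanding (0, 1) ⊗ (2, -1) ⊗ (6, 9) reproduces all 8 entries of T, so T = (0, 1) ⊗ (2, -1) ⊗ (6, 9) and rank(T) ≤ 1.
These bounds meet, so rank(T) = 1.

rank(T) = 1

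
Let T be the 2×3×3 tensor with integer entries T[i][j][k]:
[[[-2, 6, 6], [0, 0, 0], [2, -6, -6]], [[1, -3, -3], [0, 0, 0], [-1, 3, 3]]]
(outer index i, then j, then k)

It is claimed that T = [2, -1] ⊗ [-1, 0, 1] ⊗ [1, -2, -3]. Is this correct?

Reconstruct entry (0,0,1) from the claimed factors: Σₗ aₗ[0]bₗ[0]cₗ[1] = (2)·(-1)·(-2) = 4, but T[0,0,1] = 6. The claim is false.

No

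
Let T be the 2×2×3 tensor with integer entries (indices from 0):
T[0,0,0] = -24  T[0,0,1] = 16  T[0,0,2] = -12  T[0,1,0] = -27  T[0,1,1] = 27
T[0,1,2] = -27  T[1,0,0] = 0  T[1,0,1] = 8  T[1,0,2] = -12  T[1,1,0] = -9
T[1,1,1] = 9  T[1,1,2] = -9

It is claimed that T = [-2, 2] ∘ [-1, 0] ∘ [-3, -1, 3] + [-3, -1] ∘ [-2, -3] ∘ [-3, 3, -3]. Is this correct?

Reconstruct entrywise from the claimed factors. For example, T[1,1,2] = -9 and Σₗ aₗ[1]bₗ[1]cₗ[2] = (2)·(0)·(3) + (-1)·(-3)·(-3) = -9; checking all 12 entries, every one matches. The claim holds.

Yes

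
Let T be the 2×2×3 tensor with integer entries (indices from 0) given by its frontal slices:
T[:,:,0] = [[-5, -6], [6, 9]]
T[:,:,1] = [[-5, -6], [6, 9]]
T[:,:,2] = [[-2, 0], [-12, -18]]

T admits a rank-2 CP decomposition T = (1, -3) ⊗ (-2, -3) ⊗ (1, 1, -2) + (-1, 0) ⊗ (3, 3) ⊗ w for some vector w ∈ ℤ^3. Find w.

Subtract the known terms from T to get the rank-1 residual R = (-1, 0) ⊗ (3, 3) ⊗ w, so R[i,j,k] = a[i]·b[j]·w[k]. Pick indices with nonzero a[0]·b[0] = (-1)·(3) = -3. Only the fibre through (0,0,·) is needed: R[0,0,:] = T[0,0,:] − Σₗ aₗ[0]bₗ[0]cₗ = [-5, -5, -2] − (1)·(-2)·(1, 1, -2) = [-3, -3, -6]. Then w[k] = R[0,0,k] / -3 for each k, giving w = [-3, -3, -6] / -3 = (1, 1, 2).

w = (1, 1, 2)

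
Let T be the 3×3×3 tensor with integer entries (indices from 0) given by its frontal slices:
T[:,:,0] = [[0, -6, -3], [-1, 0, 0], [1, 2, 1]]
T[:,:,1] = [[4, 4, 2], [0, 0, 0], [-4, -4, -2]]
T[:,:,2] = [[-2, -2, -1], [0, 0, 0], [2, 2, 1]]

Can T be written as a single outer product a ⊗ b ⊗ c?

The mode-1 unfolding of T (rows indexed by i, columns by (j,k) = (0,0), (0,1), (0,2), (1,0), (1,1), (1,2), (2,0), (2,1), (2,2)) is [[0, 4, -2, -6, 4, -2, -3, 2, -1], [-1, 0, 0, 0, 0, 0, 0, 0, 0], [1, -4, 2, 2, -4, 2, 1, -2, 1]].
There the 3×3 minor on rows i ∈ {0, 1, 2}, columns (j,k) ∈ {(0,0), (0,1), (1,0)} is det [[0, 4, -6], [-1, 0, 0], [1, -4, 2]] = -16 ≠ 0, so this unfolding has rank ≥ 3; CP rank is at least every unfolding rank, so rank(T) ≥ 3.
In particular rank(T) ≥ 3 > 1, so T is not rank-1.

No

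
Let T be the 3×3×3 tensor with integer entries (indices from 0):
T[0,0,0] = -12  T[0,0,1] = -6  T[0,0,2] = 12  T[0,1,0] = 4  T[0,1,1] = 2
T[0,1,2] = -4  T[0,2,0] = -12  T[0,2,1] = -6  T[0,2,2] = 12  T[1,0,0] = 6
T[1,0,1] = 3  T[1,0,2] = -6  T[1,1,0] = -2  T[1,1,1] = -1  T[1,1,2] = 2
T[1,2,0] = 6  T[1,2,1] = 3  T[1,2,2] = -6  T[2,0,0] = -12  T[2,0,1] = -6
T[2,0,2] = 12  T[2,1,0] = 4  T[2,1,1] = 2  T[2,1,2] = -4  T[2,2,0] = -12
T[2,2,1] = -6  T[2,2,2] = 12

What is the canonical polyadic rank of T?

Lower bound: T ≠ 0 (e.g. T[0,0,0] = -12), so rank(T) ≥ 1.
Upper bound: if T = a ⊗ b ⊗ c then every fibre of T is a multiple of the corresponding factor, so read the factors off the fibres through the nonzero entry T[0,0,0] = -12.
The mode-1 fibre T[:,0,0] = [-12, 6, -12] gives a = (2, -1, 2) (primitive direction); the mode-2 fibre T[0,:,0] = [-12, 4, -12] gives b = (3, -1, 3); then c[k] = T[0,0,k] / (a[0]·b[0]) = [-12, -6, 12] / 6 = (-2, -1, 2).
Expanding (2, -1, 2) ⊗ (3, -1, 3) ⊗ (-2, -1, 2) reproduces all 27 entries of T, so T = (2, -1, 2) ⊗ (3, -1, 3) ⊗ (-2, -1, 2) and rank(T) ≤ 1.
These bounds meet, so rank(T) = 1.
Check entry T[0,0,1] = -6: (2)·(3)·(-1) = -6.

1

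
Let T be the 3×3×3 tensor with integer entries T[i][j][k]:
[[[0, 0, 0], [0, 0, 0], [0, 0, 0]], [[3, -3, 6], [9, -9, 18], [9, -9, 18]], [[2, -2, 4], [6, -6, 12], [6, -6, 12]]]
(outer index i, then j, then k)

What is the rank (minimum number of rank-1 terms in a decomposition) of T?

1

Lower bound: T ≠ 0 (e.g. T[1,0,0] = 3), so rank(T) ≥ 1.
Upper bound: if T = a ⊗ b ⊗ c then every fibre of T is a multiple of the corresponding factor, so read the factors off the fibres through the nonzero entry T[1,0,0] = 3.
The mode-1 fibre T[:,0,0] = [0, 3, 2] gives a = [0, 3, 2] (primitive direction); the mode-2 fibre T[1,:,0] = [3, 9, 9] gives b = [1, 3, 3]; then c[k] = T[1,0,k] / (a[1]·b[0]) = [3, -3, 6] / 3 = [1, -1, 2].
Expanding [0, 3, 2] ⊗ [1, 3, 3] ⊗ [1, -1, 2] reproduces all 27 entries of T, so T = [0, 3, 2] ⊗ [1, 3, 3] ⊗ [1, -1, 2] and rank(T) ≤ 1.
These bounds meet, so rank(T) = 1.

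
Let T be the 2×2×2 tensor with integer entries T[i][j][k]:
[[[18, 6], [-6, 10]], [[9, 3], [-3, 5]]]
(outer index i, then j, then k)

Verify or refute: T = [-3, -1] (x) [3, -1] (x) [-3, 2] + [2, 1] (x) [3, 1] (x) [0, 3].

No

Reconstruct entry (0,0,0) from the claimed factors: Σₗ aₗ[0]bₗ[0]cₗ[0] = (-3)·(3)·(-3) + (2)·(3)·(0) = 27, but T[0,0,0] = 18. The claim is false.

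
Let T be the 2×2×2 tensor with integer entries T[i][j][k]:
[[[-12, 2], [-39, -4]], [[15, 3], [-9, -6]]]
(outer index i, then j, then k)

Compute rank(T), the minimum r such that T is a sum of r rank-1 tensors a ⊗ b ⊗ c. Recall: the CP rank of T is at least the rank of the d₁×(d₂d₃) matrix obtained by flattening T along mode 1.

Lower bound: the mode-2 unfolding of T (rows indexed by j, columns by (i,k) = (0,0), (0,1), (1,0), (1,1)) is [[-12, 2, 15, 3], [-39, -4, -9, -6]].
There the 2×2 minor on rows j ∈ {0, 1}, columns (i,k) ∈ {(0,0), (0,1)} is det [[-12, 2], [-39, -4]] = 126 ≠ 0, so this unfolding has rank ≥ 2; CP rank is at least every unfolding rank, so rank(T) ≥ 2. (Unfolding ranks only ever bound the CP rank from below — rank(T) can be strictly larger than all of them — so the matching upper bound has to come from an explicit 2-term decomposition.)
Upper bound — finding two terms. Write S_k = T[:,:,k] for the frontal slices: S₀ = [[-12, -39], [15, -9]], S₁ = [[2, -4], [3, -6]].
If T = a₁ ⊗ b₁ ⊗ c₁ + a₂ ⊗ b₂ ⊗ c₂ then each S_k = c₁[k]·a₁b₁ᵀ + c₂[k]·a₂b₂ᵀ. S₀ and S₁ are linearly independent, so a₁b₁ᵀ and a₂b₂ᵀ must span the same plane of matrices: they are the rank-1 matrices of the form x·S₀ + y·S₁.
det(x·S₀ + y·S₁) is 693·x² + 231·xy = 231·(3·x + y)(x), vanishing at (x:y) = (1:-3) and (0:1).
M₁ = S₀ − 3·S₁ = [[-18, -27], [6, 9]] = (-3)·[3, -1][2, 3]ᵀ and M₂ = S₁ = [[2, -4], [3, -6]] = [2, 3][1, -2]ᵀ, so take a₁ = [3, -1], b₁ = [2, 3], a₂ = [2, 3], b₂ = [1, -2].
Each slice is an integer combination of E₁ = a₁b₁ᵀ and E₂ = a₂b₂ᵀ: S₀ = −3·E₁ + 3·E₂, S₁ = E₂; reading off coefficients, c₁ = [-3, 0] and c₂ = [3, 1].
Hence T = [3, -1] ⊗ [2, 3] ⊗ [-3, 0] + [2, 3] ⊗ [1, -2] ⊗ [3, 1], so rank(T) ≤ 2.
These bounds meet, so rank(T) = 2.

2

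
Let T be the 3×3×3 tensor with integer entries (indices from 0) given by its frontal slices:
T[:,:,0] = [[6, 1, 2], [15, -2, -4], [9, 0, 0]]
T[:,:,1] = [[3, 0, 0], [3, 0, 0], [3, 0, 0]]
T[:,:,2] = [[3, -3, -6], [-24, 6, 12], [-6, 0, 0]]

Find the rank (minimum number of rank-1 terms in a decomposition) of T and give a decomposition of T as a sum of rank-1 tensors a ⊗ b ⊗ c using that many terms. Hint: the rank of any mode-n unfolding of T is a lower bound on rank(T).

Lower bound: in the mode-1 unfolding of T (rows indexed by i, columns by (j,k)) the 2×2 minor on rows i ∈ {0, 1}, columns (j,k) ∈ {(0,0), (0,1)} is det [[6, 3], [15, 3]] = -27 ≠ 0, so that unfolding has rank ≥ 2 and hence rank(T) ≥ 2 (CP rank is at least every unfolding rank, though it can be larger).
Upper bound: with S_k = T[:,:,k], the two rank-1 terms a₁b₁ᵀ, a₂b₂ᵀ are the rank-1 members of the pencil x·S₀ + y·S₁.
The 2×2 minor of x·S₀ + y·S₁ on rows {0,1}, columns {0,1} is −27·x² − 9·xy = (-9)·(3·x + y)(x), vanishing at (x:y) = (1:-3) and (0:1).
M₁ = S₀ − 3·S₁ = [[-3, 1, 2], [6, -2, -4], [0, 0, 0]] = −(1, -2, 0)(3, -1, -2)ᵀ and M₂ = S₁ = [[3, 0, 0], [3, 0, 0], [3, 0, 0]] = 3·(1, 1, 1)(1, 0, 0)ᵀ, so take a₁ = (1, -2, 0), b₁ = (3, -1, -2), a₂ = (1, 1, 1), b₂ = (1, 0, 0).
Each slice is an integer combination of E₁ = a₁b₁ᵀ and E₂ = a₂b₂ᵀ: S₀ = −E₁ + 9·E₂, S₁ = 3·E₂, S₂ = 3·E₁ − 6·E₂; reading off coefficients, c₁ = (-1, 0, 3) and c₂ = (9, 3, -6).
Hence T = (1, -2, 0) ⊗ (3, -1, -2) ⊗ (-1, 0, 3) + (1, 1, 1) ⊗ (1, 0, 0) ⊗ (9, 3, -6), so rank(T) ≤ 2.
These bounds meet, so rank(T) = 2.

rank(T) = 2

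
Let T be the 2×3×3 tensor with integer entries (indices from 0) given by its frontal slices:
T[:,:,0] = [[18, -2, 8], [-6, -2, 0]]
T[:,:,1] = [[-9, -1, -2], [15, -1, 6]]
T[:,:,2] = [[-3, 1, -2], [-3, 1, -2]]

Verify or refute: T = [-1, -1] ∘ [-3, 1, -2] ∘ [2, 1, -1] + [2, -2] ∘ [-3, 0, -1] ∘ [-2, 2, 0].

Yes

Reconstruct entrywise from the claimed factors. For example, T[0,2,0] = 8 and Σₗ aₗ[0]bₗ[2]cₗ[0] = (-1)·(-2)·(2) + (2)·(-1)·(-2) = 8; checking all 18 entries, every one matches. The claim holds.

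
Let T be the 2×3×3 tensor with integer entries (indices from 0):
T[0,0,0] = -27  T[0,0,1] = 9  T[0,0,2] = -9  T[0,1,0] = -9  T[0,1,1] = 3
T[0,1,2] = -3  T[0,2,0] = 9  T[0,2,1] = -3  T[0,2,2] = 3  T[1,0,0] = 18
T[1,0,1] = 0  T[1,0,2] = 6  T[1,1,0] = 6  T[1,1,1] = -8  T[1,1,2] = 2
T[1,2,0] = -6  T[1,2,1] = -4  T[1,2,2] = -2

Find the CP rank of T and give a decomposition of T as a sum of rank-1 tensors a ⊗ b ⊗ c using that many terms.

Lower bound: the mode-1 unfolding of T (rows indexed by i, columns by (j,k) = (0,0), (0,1), (0,2), (1,0), (1,1), (1,2), (2,0), (2,1), (2,2)) is [[-27, 9, -9, -9, 3, -3, 9, -3, 3], [18, 0, 6, 6, -8, 2, -6, -4, -2]].
There the 2×2 minor on rows i ∈ {0, 1}, columns (j,k) ∈ {(0,0), (0,1)} is det [[-27, 9], [18, 0]] = -162 ≠ 0, so this unfolding has rank ≥ 2; CP rank is at least every unfolding rank, so rank(T) ≥ 2. (Flattening ranks never certify an upper bound on CP rank; for that we must actually write T with 2 rank-1 terms.)
Upper bound — finding two terms. Write S_k = T[:,:,k] for the frontal slices: S₀ = [[-27, -9, 9], [18, 6, -6]], S₁ = [[9, 3, -3], [0, -8, -4]], S₂ = [[-9, -3, 3], [6, 2, -2]].
If T = a₁ ⊗ b₁ ⊗ c₁ + a₂ ⊗ b₂ ⊗ c₂ then each S_k = c₁[k]·a₁b₁ᵀ + c₂[k]·a₂b₂ᵀ. S₀ and S₁ are linearly independent, so a₁b₁ᵀ and a₂b₂ᵀ must span the same plane of matrices: they are the rank-1 matrices of the form x·S₀ + y·S₁.
The 2×2 minor of x·S₀ + y·S₁ on rows {0,1}, columns {0,1} is 216·xy − 72·y² = 72·(3·x − y)(y), vanishing at (x:y) = (1:3) and (1:0).
M₁ = S₀ + 3·S₁ = [[0, 0, 0], [18, -18, -18]] = 18·[0, 1][1, -1, -1]ᵀ and M₂ = S₀ = [[-27, -9, 9], [18, 6, -6]] = (-3)·[3, -2][3, 1, -1]ᵀ, so take a₁ = [0, 1], b₁ = [1, -1, -1], a₂ = [3, -2], b₂ = [3, 1, -1].
Each slice is an integer combination of E₁ = a₁b₁ᵀ and E₂ = a₂b₂ᵀ: S₀ = −3·E₂, S₁ = 6·E₁ + E₂, S₂ = −E₂; reading off coefficients, c₁ = [0, 6, 0] and c₂ = [-3, 1, -1].
Hence T = [0, 1] ⊗ [1, -1, -1] ⊗ [0, 6, 0] + [3, -2] ⊗ [3, 1, -1] ⊗ [-3, 1, -1], so rank(T) ≤ 2.
These bounds meet, so rank(T) = 2.
Check entry T[0,2,0] = 9: (0)·(-1)·(0) + (3)·(-1)·(-3) = 9.

rank(T) = 2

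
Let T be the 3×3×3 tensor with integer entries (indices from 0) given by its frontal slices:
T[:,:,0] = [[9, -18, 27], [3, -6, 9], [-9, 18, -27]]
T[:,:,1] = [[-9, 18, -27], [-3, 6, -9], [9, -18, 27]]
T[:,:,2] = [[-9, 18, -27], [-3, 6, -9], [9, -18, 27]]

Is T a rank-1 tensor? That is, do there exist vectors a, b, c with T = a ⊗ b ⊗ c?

Yes

If T = a ⊗ b ⊗ c then every fibre of T is a multiple of the corresponding factor, so read the factors off the fibres through the nonzero entry T[0,0,0] = 9.
The mode-1 fibre T[:,0,0] = [9, 3, -9] gives a = [3, 1, -3] (primitive direction); the mode-2 fibre T[0,:,0] = [9, -18, 27] gives b = [1, -2, 3]; then c[k] = T[0,0,k] / (a[0]·b[0]) = [9, -9, -9] / 3 = [3, -3, -3].
Expanding [3, 1, -3] ⊗ [1, -2, 3] ⊗ [3, -3, -3] reproduces all 27 entries of T, so T = [3, 1, -3] ⊗ [1, -2, 3] ⊗ [3, -3, -3] and rank(T) ≤ 1.
Equivalently every frontal slice T[:,:,k] is c[k] times the rank-1 matrix [3, 1, -3] ⊗ [1, -2, 3]. So T has rank 1 (it is nonzero).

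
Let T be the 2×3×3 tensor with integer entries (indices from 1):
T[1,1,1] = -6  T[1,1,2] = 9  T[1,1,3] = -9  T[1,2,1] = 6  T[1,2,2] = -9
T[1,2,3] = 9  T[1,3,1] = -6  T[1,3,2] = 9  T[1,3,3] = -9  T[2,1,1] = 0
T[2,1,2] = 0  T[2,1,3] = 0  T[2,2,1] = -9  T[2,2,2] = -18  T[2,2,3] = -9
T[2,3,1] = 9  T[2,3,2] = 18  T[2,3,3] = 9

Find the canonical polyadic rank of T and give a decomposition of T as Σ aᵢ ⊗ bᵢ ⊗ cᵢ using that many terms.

rank(T) = 2

Lower bound: the mode-1 unfolding of T (rows indexed by i, columns by (j,k) = (1,1), (1,2), (1,3), (2,1), (2,2), (2,3), (3,1), (3,2), (3,3)) is [[-6, 9, -9, 6, -9, 9, -6, 9, -9], [0, 0, 0, -9, -18, -9, 9, 18, 9]].
There the 2×2 minor on rows i ∈ {1, 2}, columns (j,k) ∈ {(1,1), (2,1)} is det [[-6, 6], [0, -9]] = 54 ≠ 0, so this unfolding has rank ≥ 2; CP rank is at least every unfolding rank, so rank(T) ≥ 2. (This is only a lower bound: in general the CP rank may exceed every unfolding rank, so we still need to exhibit 2 rank-1 terms summing to T.)
Upper bound — finding two terms. Write S_k = T[:,:,k] for the frontal slices: S₁ = [[-6, 6, -6], [0, -9, 9]], S₂ = [[9, -9, 9], [0, -18, 18]], S₃ = [[-9, 9, -9], [0, -9, 9]].
If T = a₁ ⊗ b₁ ⊗ c₁ + a₂ ⊗ b₂ ⊗ c₂ then each S_k = c₁[k]·a₁b₁ᵀ + c₂[k]·a₂b₂ᵀ. S₁ and S₂ are linearly independent, so a₁b₁ᵀ and a₂b₂ᵀ must span the same plane of matrices: they are the rank-1 matrices of the form x·S₁ + y·S₂.
The 2×2 minor of x·S₁ + y·S₂ on rows {1,2}, columns {1,2} is 54·x² + 27·xy − 162·y² = 27·(2·x − 3·y)(x + 2·y), vanishing at (x:y) = (3:2) and (2:-1).
M₁ = 3·S₁ + 2·S₂ = [[0, 0, 0], [0, -63, 63]] = (-63)·(0, 1)(0, 1, -1)ᵀ and M₂ = 2·S₁ − S₂ = [[-21, 21, -21], [0, 0, 0]] = (-21)·(1, 0)(1, -1, 1)ᵀ, so take a₁ = (0, 1), b₁ = (0, 1, -1), a₂ = (1, 0), b₂ = (1, -1, 1).
Each slice is an integer combination of E₁ = a₁b₁ᵀ and E₂ = a₂b₂ᵀ: S₁ = −9·E₁ − 6·E₂, S₂ = −18·E₁ + 9·E₂, S₃ = −9·E₁ − 9·E₂; reading off coefficients, c₁ = (-9, -18, -9) and c₂ = (-6, 9, -9).
Hence T = (0, 1) ⊗ (0, 1, -1) ⊗ (-9, -18, -9) + (1, 0) ⊗ (1, -1, 1) ⊗ (-6, 9, -9), so rank(T) ≤ 2.
These bounds meet, so rank(T) = 2.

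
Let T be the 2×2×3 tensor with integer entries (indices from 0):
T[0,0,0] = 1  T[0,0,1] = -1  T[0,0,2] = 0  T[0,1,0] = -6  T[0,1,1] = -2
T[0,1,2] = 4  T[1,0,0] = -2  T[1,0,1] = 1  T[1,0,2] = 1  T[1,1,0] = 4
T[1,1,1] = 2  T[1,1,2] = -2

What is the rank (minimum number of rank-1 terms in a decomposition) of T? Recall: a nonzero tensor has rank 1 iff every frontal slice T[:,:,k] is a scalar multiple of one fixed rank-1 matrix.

Lower bound: the mode-3 unfolding of T (rows indexed by k, columns by (i,j) = (0,0), (0,1), (1,0), (1,1)) is [[1, -6, -2, 4], [-1, -2, 1, 2], [0, 4, 1, -2]].
There the 3×3 minor on rows k ∈ {0, 1, 2}, columns (i,j) ∈ {(0,0), (0,1), (1,0)} is det [[1, -6, -2], [-1, -2, 1], [0, 4, 1]] = -4 ≠ 0, so this unfolding has rank ≥ 3; CP rank is at least every unfolding rank, so rank(T) ≥ 3. (Unfolding ranks only ever bound the CP rank from below — rank(T) can be strictly larger than all of them — so the matching upper bound has to come from an explicit 3-term decomposition.)
Upper bound: T is a sum of 3 rank-1 terms, T = [1, -1] ⊗ [1, -2] ⊗ [1, 1, 0] + [1, -1] ⊗ [1, 0] ⊗ [2, -2, -2] + [2, -1] ⊗ [1, 2] ⊗ [-1, 0, 1] (one valid choice — decompositions are not unique — normalised so each a, b is primitive with positive first nonzero entry; check it by expanding all entries), so rank(T) ≤ 3.
These bounds meet, so rank(T) = 3.

3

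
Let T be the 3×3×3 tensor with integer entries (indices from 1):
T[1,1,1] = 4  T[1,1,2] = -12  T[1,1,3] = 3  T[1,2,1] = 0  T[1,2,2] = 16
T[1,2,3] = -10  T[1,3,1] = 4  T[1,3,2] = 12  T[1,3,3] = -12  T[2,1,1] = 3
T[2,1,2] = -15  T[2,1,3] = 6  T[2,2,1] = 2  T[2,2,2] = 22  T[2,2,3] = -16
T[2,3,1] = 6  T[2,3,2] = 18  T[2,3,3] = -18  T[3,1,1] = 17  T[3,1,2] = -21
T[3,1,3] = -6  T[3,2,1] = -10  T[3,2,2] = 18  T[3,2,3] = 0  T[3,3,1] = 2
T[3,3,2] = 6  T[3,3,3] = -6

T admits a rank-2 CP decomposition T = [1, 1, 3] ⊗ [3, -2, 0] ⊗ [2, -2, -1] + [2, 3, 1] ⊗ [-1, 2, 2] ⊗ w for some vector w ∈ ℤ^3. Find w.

w = [1, 3, -3]

Subtract the known terms from T to get the rank-1 residual R = [2, 3, 1] ⊗ [-1, 2, 2] ⊗ w, so R[i,j,k] = a[i]·b[j]·w[k]. Pick indices with nonzero a[1]·b[1] = (2)·(-1) = -2. Only the fibre through (1,1,·) is needed: R[1,1,:] = T[1,1,:] − Σₗ aₗ[1]bₗ[1]cₗ = [4, -12, 3] − (1)·(3)·[2, -2, -1] = [-2, -6, 6]. Then w[k] = R[1,1,k] / -2 for each k, giving w = [-2, -6, 6] / -2 = [1, 3, -3].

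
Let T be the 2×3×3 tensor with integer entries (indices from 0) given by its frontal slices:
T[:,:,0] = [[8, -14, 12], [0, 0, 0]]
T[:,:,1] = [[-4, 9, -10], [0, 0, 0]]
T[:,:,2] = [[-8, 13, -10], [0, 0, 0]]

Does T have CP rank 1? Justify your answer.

The mode-3 unfolding of T (rows indexed by k, columns by (i,j) = (0,0), (0,1), (0,2), (1,0), (1,1), (1,2)) is [[8, -14, 12, 0, 0, 0], [-4, 9, -10, 0, 0, 0], [-8, 13, -10, 0, 0, 0]].
There the 2×2 minor on rows k ∈ {0, 1}, columns (i,j) ∈ {(0,0), (0,1)} is det [[8, -14], [-4, 9]] = 16 ≠ 0, so this unfolding has rank ≥ 2; CP rank is at least every unfolding rank, so rank(T) ≥ 2.
In particular rank(T) ≥ 2 > 1, so T is not rank-1.

No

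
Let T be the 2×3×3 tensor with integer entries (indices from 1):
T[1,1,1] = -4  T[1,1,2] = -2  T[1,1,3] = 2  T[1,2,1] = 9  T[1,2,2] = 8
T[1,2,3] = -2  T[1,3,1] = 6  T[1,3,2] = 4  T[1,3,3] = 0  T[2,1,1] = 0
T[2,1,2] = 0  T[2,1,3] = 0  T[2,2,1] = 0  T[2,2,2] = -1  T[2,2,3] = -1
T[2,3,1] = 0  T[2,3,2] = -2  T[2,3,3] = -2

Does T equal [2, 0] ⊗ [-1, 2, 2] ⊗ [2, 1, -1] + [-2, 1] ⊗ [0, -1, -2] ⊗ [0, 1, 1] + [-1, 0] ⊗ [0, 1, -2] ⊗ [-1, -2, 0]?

Yes

Reconstruct entrywise from the claimed factors. For example, T[1,1,3] = 2 and Σₗ aₗ[1]bₗ[1]cₗ[3] = (2)·(-1)·(-1) + (-2)·(0)·(1) + (-1)·(0)·(0) = 2; checking all 18 entries, every one matches. The claim holds.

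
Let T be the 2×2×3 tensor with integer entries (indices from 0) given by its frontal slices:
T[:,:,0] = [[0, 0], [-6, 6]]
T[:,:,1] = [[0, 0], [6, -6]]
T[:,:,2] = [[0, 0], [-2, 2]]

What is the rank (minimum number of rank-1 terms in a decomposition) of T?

Lower bound: T ≠ 0 (e.g. T[1,0,0] = -6), so rank(T) ≥ 1.
Upper bound: if T = a ⊗ b ⊗ c then every fibre of T is a multiple of the corresponding factor, so read the factors off the fibres through the nonzero entry T[1,0,0] = -6.
The mode-1 fibre T[:,0,0] = [0, -6] gives a = [0, 1] (primitive direction); the mode-2 fibre T[1,:,0] = [-6, 6] gives b = [1, -1]; then c[k] = T[1,0,k] / (a[1]·b[0]) = [-6, 6, -2] / 1 = [-6, 6, -2].
Expanding [0, 1] ⊗ [1, -1] ⊗ [-6, 6, -2] reproduces all 12 entries of T, so T = [0, 1] ⊗ [1, -1] ⊗ [-6, 6, -2] and rank(T) ≤ 1.
These bounds meet, so rank(T) = 1.

1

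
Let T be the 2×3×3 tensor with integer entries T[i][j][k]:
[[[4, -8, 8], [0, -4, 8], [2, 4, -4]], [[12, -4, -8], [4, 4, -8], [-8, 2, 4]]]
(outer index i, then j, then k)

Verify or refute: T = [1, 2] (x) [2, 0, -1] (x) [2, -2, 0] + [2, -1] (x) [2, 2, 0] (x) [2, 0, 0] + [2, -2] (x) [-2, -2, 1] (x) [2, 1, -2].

Yes

Reconstruct entrywise from the claimed factors. For example, T[0,1,1] = -4 and Σₗ aₗ[0]bₗ[1]cₗ[1] = (1)·(0)·(-2) + (2)·(2)·(0) + (2)·(-2)·(1) = -4; checking all 18 entries, every one matches. The claim holds.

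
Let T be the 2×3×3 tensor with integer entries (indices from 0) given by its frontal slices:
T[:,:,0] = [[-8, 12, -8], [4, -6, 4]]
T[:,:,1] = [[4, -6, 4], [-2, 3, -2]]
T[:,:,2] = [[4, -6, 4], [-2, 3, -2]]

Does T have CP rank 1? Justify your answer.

Yes

If T = a ⊗ b ⊗ c then every fibre of T is a multiple of the corresponding factor, so read the factors off the fibres through the nonzero entry T[0,0,0] = -8.
The mode-1 fibre T[:,0,0] = [-8, 4] gives a = (2, -1) (primitive direction); the mode-2 fibre T[0,:,0] = [-8, 12, -8] gives b = (2, -3, 2); then c[k] = T[0,0,k] / (a[0]·b[0]) = [-8, 4, 4] / 4 = (-2, 1, 1).
Expanding (2, -1) ⊗ (2, -3, 2) ⊗ (-2, 1, 1) reproduces all 18 entries of T, so T = (2, -1) ⊗ (2, -3, 2) ⊗ (-2, 1, 1) and rank(T) ≤ 1.
Equivalently every frontal slice T[:,:,k] is c[k] times the rank-1 matrix (2, -1) ⊗ (2, -3, 2). So T has rank 1 (it is nonzero).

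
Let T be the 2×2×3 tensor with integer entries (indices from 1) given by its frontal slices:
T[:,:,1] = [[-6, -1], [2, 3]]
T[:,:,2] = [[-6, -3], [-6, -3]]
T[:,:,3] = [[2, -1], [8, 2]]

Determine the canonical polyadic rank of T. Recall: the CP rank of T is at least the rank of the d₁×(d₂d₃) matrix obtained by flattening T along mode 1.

Lower bound: the mode-3 unfolding of T (rows indexed by k, columns by (i,j) = (1,1), (1,2), (2,1), (2,2)) is [[-6, -1, 2, 3], [-6, -3, -6, -3], [2, -1, 8, 2]].
There the 3×3 minor on rows k ∈ {1, 2, 3}, columns (i,j) ∈ {(1,1), (1,2), (2,1)} is det [[-6, -1, 2], [-6, -3, -6], [2, -1, 8]] = 168 ≠ 0, so this unfolding has rank ≥ 3; CP rank is at least every unfolding rank, so rank(T) ≥ 3. (This is only a lower bound: in general the CP rank may exceed every unfolding rank, so we still need to exhibit 3 rank-1 terms summing to T.)
Upper bound: T is a sum of 3 rank-1 terms, T = [1, 1] ∘ [2, -1] ∘ [-1, 0, 1] + [1, 2] ∘ [2, 1] ∘ [2, -1, 2] + [2, 1] ∘ [2, 1] ∘ [-2, -1, -1] (one valid choice — decompositions are not unique — normalised so each a, b is primitive with positive first nonzero entry; check it by expanding all entries), so rank(T) ≤ 3.
These bounds meet, so rank(T) = 3.

3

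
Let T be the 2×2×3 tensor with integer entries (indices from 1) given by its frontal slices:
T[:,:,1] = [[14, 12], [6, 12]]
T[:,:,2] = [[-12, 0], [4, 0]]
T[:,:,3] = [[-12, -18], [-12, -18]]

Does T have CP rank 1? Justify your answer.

The mode-1 unfolding of T (rows indexed by i, columns by (j,k) = (1,1), (1,2), (1,3), (2,1), (2,2), (2,3)) is [[14, -12, -12, 12, 0, -18], [6, 4, -12, 12, 0, -18]].
There the 2×2 minor on rows i ∈ {1, 2}, columns (j,k) ∈ {(1,1), (1,2)} is det [[14, -12], [6, 4]] = 128 ≠ 0, so this unfolding has rank ≥ 2; CP rank is at least every unfolding rank, so rank(T) ≥ 2.
In particular rank(T) ≥ 2 > 1, so T is not rank-1.

No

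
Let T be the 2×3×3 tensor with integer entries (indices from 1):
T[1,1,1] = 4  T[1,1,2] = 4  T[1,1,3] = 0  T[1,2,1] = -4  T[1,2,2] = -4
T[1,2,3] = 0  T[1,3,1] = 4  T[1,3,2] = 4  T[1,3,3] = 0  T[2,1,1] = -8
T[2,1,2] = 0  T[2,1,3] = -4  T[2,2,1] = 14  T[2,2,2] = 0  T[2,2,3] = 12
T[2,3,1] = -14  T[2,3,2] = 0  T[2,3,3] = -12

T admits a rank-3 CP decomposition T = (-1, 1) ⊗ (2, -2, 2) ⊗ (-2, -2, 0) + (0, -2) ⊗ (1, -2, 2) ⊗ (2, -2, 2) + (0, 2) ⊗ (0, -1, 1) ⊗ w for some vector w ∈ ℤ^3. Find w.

Subtract the known terms from T to get the rank-1 residual R = (0, 2) ⊗ (0, -1, 1) ⊗ w, so R[i,j,k] = a[i]·b[j]·w[k]. Pick indices with nonzero a[2]·b[2] = (2)·(-1) = -2. Only the fibre through (2,2,·) is needed: R[2,2,:] = T[2,2,:] − Σₗ aₗ[2]bₗ[2]cₗ = [14, 0, 12] − (1)·(-2)·(-2, -2, 0) − (-2)·(-2)·(2, -2, 2) = [2, 4, 4]. Then w[k] = R[2,2,k] / -2 for each k, giving w = [2, 4, 4] / -2 = (-1, -2, -2).

w = (-1, -2, -2)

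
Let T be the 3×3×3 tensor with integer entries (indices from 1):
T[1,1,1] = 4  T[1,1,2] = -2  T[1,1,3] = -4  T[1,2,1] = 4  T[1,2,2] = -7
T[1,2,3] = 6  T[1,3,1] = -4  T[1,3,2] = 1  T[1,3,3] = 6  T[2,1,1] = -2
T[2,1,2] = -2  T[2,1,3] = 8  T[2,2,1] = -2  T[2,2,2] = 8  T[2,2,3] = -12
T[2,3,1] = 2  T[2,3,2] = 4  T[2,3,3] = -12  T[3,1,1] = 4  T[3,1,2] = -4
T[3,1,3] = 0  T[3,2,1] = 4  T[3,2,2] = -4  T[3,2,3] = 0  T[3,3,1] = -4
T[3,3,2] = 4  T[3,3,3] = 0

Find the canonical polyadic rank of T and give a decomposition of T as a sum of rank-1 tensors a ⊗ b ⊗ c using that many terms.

Lower bound: the mode-3 unfolding of T (rows indexed by k, columns by (i,j) = (1,1), (1,2), (1,3), (2,1), (2,2), (2,3), (3,1), (3,2), (3,3)) is [[4, 4, -4, -2, -2, 2, 4, 4, -4], [-2, -7, 1, -2, 8, 4, -4, -4, 4], [-4, 6, 6, 8, -12, -12, 0, 0, 0]].
There the 2×2 minor on rows k ∈ {1, 2}, columns (i,j) ∈ {(1,1), (1,2)} is det [[4, 4], [-2, -7]] = -20 ≠ 0, so this unfolding has rank ≥ 2; CP rank is at least every unfolding rank, so rank(T) ≥ 2. (Unfolding ranks only ever bound the CP rank from below — rank(T) can be strictly larger than all of them — so the matching upper bound has to come from an explicit 2-term decomposition.)
Upper bound — finding two terms. Write S_k = T[:,:,k] for the frontal slices: S₁ = [[4, 4, -4], [-2, -2, 2], [4, 4, -4]], S₂ = [[-2, -7, 1], [-2, 8, 4], [-4, -4, 4]], S₃ = [[-4, 6, 6], [8, -12, -12], [0, 0, 0]].
If T = a₁ ⊗ b₁ ⊗ c₁ + a₂ ⊗ b₂ ⊗ c₂ then each S_k = c₁[k]·a₁b₁ᵀ + c₂[k]·a₂b₂ᵀ. S₁ and S₂ are linearly independent, so a₁b₁ᵀ and a₂b₂ᵀ must span the same plane of matrices: they are the rank-1 matrices of the form x·S₁ + y·S₂.
The 2×2 minor of x·S₁ + y·S₂ on rows {1,2}, columns {1,2} is 30·xy − 30·y² = 30·(x − y)(y), vanishing at (x:y) = (1:1) and (1:0).
M₁ = S₁ + S₂ = [[2, -3, -3], [-4, 6, 6], [0, 0, 0]] = (1, -2, 0)(2, -3, -3)ᵀ and M₂ = S₁ = [[4, 4, -4], [-2, -2, 2], [4, 4, -4]] = 2·(2, -1, 2)(1, 1, -1)ᵀ, so take a₁ = (1, -2, 0), b₁ = (2, -3, -3), a₂ = (2, -1, 2), b₂ = (1, 1, -1).
Each slice is an integer combination of E₁ = a₁b₁ᵀ and E₂ = a₂b₂ᵀ: S₁ = 2·E₂, S₂ = E₁ − 2·E₂, S₃ = −2·E₁; reading off coefficients, c₁ = (0, 1, -2) and c₂ = (2, -2, 0).
Hence T = (1, -2, 0) ⊗ (2, -3, -3) ⊗ (0, 1, -2) + (2, -1, 2) ⊗ (1, 1, -1) ⊗ (2, -2, 0), so rank(T) ≤ 2.
These bounds meet, so rank(T) = 2.
Check entry T[1,3,2] = 1: (1)·(-3)·(1) + (2)·(-1)·(-2) = 1.

rank(T) = 2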